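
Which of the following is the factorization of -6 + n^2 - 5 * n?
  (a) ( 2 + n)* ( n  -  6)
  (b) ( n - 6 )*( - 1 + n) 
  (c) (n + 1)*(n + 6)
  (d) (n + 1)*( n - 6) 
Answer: d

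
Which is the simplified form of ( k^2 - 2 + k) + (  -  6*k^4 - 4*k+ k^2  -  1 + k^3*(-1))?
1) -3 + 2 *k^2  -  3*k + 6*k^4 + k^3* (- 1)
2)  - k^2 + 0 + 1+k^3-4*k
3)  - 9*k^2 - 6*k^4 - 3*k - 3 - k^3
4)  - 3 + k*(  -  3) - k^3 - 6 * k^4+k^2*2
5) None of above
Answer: 4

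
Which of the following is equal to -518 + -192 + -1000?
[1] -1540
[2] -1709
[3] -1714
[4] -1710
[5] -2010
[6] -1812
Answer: 4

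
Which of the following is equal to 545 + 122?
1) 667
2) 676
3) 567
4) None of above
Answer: 1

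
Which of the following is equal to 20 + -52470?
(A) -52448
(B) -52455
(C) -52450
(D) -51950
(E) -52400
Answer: C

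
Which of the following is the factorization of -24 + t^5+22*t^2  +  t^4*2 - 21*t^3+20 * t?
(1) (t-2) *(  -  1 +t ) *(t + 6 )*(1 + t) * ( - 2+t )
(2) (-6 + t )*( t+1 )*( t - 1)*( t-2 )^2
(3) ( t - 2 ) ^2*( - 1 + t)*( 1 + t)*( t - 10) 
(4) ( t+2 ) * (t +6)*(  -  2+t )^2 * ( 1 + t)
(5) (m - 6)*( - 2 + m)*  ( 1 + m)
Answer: 1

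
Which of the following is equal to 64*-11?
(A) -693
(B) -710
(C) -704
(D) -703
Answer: C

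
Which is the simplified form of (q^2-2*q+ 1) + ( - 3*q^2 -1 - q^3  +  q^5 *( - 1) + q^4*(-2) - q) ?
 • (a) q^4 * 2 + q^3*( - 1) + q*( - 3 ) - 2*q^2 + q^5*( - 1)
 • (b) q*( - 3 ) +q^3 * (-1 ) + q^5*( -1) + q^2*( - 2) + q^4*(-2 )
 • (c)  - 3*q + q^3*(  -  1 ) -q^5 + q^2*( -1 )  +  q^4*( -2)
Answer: b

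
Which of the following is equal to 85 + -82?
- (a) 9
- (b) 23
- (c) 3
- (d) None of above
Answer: c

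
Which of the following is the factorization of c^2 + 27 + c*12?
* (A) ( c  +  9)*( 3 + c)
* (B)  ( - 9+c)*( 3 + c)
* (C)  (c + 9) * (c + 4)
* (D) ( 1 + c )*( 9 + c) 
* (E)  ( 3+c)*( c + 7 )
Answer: A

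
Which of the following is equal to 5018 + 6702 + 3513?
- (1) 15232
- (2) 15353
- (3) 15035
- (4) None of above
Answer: 4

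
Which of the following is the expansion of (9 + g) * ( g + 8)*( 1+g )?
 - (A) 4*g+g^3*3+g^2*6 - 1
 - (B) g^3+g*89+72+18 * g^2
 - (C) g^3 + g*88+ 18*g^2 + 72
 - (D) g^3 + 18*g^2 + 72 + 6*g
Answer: B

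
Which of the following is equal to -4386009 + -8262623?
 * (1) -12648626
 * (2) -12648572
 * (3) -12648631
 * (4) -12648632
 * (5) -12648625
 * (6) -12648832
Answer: 4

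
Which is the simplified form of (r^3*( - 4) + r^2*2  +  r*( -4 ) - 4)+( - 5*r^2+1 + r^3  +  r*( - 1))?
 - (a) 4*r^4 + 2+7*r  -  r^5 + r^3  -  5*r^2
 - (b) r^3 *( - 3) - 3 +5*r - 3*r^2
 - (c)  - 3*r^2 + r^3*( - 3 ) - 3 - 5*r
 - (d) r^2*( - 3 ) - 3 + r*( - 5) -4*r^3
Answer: c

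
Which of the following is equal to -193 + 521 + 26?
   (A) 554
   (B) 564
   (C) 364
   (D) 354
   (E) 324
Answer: D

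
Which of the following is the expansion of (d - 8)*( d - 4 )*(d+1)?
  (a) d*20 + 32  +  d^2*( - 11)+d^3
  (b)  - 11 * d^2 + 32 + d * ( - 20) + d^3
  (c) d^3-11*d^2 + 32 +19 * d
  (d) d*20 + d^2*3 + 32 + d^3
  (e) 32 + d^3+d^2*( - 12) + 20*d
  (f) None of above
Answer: a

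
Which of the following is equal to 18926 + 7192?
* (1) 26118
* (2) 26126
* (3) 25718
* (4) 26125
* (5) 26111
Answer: 1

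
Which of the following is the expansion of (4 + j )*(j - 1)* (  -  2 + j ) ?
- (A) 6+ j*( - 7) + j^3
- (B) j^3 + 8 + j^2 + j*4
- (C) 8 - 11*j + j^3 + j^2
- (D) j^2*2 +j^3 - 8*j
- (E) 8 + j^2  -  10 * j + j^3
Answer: E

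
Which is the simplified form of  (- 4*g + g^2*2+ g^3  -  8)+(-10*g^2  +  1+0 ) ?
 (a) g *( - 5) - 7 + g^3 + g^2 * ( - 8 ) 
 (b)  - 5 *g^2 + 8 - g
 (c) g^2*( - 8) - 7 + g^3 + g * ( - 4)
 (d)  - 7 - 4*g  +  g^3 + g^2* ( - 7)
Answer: c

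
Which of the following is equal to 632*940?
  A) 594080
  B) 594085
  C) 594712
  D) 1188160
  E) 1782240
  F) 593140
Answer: A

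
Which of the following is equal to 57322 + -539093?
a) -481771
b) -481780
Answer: a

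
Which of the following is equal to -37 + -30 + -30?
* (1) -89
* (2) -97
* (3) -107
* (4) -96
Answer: 2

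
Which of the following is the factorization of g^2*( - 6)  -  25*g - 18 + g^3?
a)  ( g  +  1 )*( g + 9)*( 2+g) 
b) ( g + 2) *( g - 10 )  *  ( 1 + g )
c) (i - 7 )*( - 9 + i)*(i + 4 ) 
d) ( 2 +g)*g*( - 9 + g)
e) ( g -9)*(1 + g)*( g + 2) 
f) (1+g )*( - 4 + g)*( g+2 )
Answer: e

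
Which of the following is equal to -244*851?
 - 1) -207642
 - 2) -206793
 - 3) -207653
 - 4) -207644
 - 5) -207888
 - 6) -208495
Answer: 4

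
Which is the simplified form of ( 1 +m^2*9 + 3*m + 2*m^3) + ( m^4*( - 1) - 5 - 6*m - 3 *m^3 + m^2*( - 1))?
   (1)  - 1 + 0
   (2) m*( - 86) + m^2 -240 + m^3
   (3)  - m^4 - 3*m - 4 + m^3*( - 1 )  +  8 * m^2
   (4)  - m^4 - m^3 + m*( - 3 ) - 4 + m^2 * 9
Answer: 3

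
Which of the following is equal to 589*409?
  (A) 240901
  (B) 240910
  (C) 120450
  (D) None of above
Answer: A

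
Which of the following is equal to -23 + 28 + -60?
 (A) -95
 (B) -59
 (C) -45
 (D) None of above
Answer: D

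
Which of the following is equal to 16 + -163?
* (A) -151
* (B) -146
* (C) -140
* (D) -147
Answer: D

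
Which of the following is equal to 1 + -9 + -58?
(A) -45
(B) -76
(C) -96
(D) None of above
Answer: D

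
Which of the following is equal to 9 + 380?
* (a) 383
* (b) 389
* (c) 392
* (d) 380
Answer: b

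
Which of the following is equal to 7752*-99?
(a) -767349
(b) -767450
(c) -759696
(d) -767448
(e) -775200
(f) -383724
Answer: d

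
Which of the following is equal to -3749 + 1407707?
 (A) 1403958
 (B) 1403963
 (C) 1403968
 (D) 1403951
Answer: A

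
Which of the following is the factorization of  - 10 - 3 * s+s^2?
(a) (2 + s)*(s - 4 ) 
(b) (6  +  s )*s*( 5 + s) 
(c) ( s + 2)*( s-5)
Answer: c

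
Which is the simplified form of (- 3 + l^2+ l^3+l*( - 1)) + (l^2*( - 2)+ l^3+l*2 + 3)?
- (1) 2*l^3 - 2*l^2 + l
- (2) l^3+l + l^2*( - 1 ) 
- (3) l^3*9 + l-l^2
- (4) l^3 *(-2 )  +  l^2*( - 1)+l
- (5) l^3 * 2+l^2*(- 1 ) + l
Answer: 5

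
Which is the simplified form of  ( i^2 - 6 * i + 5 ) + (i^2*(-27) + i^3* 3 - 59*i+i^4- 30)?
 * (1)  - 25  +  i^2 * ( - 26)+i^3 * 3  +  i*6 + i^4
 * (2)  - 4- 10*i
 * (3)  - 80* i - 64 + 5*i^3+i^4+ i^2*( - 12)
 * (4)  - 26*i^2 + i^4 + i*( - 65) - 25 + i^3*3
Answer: 4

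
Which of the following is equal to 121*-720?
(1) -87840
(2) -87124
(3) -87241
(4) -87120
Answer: 4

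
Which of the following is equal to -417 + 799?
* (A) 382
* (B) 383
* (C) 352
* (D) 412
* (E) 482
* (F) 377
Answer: A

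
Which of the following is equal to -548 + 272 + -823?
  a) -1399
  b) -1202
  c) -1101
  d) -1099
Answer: d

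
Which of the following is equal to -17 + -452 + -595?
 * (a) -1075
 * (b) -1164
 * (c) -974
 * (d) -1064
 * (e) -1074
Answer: d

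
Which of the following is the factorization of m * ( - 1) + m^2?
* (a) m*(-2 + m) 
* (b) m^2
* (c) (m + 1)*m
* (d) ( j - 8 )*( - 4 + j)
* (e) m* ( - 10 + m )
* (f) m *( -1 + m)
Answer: f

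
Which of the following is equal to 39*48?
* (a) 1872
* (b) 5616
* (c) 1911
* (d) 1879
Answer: a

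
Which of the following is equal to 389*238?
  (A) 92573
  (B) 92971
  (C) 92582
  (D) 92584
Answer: C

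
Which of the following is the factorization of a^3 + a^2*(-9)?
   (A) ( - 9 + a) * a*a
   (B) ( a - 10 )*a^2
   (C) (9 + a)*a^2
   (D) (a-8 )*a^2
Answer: A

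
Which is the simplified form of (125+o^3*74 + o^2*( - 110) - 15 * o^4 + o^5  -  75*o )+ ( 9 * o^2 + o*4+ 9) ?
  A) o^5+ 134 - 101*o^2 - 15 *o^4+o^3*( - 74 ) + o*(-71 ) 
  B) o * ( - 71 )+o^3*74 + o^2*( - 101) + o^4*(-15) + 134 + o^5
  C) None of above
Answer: B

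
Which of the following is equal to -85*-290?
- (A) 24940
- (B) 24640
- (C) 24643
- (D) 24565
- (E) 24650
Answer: E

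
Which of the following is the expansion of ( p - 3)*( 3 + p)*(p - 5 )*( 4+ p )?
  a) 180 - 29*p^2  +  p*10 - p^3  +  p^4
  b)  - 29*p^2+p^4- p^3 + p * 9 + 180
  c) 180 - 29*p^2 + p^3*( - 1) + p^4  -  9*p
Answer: b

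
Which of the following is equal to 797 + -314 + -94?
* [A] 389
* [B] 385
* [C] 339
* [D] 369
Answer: A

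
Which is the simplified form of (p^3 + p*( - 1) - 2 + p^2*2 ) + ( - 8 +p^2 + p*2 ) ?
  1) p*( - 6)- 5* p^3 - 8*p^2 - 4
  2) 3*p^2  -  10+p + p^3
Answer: 2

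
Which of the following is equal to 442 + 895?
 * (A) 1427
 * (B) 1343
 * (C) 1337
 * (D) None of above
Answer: C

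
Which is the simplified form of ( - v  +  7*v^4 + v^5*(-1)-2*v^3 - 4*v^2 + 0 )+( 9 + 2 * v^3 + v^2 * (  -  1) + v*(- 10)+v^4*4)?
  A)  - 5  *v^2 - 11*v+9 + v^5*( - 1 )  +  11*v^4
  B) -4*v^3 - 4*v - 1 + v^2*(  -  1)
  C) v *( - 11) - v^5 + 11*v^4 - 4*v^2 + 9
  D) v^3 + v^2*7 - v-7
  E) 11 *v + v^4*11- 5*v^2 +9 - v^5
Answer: A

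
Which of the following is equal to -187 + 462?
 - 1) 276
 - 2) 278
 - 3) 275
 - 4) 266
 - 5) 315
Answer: 3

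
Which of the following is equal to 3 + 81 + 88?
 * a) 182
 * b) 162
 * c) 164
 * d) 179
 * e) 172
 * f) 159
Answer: e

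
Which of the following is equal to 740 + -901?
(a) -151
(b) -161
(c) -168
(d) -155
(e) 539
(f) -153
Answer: b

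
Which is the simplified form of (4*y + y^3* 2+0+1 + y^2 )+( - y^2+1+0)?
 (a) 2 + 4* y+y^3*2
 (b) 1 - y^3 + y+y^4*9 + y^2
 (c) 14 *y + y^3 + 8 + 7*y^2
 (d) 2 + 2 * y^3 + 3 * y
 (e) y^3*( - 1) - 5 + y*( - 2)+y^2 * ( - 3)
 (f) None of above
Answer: a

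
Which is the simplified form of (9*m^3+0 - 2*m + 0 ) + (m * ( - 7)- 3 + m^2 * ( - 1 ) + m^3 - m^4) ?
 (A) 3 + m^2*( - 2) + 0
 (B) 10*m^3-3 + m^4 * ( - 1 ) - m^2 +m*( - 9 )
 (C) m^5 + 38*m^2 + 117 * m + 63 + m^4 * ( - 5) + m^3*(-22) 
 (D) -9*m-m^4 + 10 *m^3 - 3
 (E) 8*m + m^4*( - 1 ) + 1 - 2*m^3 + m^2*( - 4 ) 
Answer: B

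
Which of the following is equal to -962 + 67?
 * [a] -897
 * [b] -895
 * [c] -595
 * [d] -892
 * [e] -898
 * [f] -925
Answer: b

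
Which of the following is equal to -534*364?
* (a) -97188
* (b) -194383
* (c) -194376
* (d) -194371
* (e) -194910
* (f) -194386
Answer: c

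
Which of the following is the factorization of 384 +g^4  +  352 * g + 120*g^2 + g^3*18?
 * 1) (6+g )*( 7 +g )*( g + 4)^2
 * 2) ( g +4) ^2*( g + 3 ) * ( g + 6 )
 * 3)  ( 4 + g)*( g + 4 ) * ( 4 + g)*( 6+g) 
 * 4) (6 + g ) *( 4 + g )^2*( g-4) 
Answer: 3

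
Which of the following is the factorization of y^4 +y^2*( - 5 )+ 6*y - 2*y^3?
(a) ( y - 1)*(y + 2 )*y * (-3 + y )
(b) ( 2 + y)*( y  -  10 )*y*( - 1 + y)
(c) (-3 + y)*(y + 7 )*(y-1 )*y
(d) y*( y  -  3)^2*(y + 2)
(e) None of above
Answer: a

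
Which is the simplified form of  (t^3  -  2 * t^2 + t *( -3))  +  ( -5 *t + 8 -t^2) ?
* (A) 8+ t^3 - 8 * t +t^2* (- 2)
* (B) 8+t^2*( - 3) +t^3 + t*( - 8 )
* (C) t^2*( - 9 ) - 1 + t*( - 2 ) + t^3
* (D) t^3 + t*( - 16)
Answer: B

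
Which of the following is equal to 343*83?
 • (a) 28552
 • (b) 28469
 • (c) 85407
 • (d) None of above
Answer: b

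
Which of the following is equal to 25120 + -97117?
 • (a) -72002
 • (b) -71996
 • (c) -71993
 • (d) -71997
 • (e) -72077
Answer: d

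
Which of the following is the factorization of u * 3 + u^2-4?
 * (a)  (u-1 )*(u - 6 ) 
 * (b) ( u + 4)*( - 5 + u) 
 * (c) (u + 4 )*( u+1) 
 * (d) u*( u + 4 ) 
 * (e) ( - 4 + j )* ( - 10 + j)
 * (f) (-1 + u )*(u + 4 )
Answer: f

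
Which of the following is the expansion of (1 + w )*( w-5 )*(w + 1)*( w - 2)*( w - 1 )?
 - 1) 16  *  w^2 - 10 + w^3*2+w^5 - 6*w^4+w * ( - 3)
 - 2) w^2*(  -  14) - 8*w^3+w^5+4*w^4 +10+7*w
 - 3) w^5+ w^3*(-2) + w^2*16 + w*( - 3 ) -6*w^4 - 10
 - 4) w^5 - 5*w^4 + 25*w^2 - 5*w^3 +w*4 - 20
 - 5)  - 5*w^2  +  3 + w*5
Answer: 1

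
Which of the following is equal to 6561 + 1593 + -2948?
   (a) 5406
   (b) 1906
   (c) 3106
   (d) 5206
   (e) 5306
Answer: d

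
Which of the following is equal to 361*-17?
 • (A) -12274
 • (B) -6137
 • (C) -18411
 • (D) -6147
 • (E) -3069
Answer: B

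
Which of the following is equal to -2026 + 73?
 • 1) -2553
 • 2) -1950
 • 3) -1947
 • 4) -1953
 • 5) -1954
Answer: 4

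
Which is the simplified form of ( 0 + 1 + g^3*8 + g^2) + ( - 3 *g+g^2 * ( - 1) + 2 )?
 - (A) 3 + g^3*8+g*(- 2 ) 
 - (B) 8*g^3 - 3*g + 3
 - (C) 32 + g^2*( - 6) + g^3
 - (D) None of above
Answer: B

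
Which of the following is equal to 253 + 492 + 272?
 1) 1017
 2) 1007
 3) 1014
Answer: 1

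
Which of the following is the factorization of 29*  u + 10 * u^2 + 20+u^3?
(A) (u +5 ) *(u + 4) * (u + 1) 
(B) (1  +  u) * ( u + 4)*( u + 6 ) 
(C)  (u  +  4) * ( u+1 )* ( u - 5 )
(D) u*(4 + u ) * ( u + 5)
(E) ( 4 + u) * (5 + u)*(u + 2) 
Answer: A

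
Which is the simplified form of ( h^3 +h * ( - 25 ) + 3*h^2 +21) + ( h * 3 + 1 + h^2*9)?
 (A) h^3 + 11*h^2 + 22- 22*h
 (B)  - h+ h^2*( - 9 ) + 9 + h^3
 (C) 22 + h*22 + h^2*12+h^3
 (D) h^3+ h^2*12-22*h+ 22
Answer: D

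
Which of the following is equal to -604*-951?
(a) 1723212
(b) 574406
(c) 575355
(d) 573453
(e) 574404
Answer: e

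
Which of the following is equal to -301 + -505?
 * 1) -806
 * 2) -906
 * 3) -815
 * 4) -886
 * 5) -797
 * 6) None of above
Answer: 1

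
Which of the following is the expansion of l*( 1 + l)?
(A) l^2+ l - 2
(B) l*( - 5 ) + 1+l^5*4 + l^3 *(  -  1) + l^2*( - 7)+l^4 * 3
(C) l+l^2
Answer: C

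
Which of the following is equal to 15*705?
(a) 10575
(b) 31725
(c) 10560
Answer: a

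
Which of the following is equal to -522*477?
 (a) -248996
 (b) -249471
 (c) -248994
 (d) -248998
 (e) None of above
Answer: c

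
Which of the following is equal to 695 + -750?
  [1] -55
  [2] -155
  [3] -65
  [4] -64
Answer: 1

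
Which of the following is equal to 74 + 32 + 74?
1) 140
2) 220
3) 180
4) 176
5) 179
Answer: 3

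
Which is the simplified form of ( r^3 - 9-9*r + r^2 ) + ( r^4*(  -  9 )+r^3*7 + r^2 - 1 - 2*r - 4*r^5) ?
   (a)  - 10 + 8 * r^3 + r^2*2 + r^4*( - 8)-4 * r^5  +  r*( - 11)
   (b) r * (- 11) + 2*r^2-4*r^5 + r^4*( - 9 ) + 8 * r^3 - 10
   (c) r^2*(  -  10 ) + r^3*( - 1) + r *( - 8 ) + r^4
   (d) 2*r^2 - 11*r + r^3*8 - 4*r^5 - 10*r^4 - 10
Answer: b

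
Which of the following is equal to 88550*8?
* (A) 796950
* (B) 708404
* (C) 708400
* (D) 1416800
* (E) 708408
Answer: C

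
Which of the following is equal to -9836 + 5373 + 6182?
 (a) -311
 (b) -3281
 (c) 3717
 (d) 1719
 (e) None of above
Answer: d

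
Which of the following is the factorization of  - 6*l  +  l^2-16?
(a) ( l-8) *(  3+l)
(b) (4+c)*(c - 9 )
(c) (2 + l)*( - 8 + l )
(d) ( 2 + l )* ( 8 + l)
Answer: c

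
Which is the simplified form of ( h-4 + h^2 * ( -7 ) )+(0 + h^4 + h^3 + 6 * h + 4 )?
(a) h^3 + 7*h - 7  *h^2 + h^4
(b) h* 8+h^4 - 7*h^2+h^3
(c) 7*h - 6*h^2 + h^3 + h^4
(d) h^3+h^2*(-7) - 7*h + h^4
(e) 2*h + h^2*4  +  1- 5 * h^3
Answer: a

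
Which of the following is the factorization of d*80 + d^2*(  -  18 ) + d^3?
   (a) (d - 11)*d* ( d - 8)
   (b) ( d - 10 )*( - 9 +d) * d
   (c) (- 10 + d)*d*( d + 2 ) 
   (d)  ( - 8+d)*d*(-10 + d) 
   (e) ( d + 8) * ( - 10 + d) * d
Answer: d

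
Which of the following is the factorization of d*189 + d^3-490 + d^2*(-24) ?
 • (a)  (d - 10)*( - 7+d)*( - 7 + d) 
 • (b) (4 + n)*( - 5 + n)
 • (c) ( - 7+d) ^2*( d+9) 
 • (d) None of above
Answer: a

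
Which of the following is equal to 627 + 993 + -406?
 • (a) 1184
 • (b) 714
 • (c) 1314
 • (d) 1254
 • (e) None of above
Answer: e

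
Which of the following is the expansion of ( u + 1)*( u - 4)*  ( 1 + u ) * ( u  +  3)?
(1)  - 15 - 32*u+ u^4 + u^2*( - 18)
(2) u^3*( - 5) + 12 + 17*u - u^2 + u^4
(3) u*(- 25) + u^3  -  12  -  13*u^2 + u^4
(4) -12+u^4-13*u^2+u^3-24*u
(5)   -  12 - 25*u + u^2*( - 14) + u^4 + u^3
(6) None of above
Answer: 3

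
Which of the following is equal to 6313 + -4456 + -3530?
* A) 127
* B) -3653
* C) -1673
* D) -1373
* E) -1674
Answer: C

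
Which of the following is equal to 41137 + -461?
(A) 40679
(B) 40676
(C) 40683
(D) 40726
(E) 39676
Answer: B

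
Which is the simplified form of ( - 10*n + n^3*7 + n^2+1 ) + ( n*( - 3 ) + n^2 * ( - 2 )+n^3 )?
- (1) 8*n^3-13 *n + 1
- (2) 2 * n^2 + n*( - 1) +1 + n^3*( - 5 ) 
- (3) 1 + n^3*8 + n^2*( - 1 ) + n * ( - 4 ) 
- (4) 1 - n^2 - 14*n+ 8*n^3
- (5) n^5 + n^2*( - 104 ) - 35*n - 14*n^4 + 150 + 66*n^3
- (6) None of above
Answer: 6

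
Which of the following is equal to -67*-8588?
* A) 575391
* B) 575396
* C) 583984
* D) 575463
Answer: B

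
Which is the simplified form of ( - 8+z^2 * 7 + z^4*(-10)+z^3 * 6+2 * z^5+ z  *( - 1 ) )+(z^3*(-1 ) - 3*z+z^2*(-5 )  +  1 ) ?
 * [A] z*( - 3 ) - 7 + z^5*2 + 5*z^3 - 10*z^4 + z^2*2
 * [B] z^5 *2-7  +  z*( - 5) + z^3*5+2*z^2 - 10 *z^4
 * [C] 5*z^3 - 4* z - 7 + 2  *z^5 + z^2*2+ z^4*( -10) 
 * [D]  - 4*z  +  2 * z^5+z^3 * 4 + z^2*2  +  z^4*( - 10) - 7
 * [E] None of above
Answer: C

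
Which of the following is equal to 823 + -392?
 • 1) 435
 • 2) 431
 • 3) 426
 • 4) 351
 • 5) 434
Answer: 2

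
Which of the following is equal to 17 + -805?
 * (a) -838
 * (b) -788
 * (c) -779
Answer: b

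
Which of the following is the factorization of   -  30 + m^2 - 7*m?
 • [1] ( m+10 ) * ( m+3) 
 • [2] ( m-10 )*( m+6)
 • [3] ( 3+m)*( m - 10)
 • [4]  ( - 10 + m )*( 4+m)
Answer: 3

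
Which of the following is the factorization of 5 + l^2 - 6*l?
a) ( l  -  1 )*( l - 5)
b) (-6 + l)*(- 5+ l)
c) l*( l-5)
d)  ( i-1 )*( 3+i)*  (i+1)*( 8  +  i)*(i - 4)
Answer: a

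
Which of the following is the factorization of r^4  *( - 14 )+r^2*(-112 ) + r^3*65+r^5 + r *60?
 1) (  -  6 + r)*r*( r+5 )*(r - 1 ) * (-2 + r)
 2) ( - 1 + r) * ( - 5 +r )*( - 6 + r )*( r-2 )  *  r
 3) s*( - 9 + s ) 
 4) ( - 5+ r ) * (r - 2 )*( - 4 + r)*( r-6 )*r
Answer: 2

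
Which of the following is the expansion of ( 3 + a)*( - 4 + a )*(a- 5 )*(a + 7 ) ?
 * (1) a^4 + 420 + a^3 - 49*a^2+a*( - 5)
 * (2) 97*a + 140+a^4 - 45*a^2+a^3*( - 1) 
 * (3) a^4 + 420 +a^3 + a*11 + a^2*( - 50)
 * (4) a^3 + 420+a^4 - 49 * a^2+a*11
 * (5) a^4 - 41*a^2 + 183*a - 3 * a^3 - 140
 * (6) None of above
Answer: 4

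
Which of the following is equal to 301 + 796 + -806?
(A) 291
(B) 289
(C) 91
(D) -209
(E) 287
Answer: A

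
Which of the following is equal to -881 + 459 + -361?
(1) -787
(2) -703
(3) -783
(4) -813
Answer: 3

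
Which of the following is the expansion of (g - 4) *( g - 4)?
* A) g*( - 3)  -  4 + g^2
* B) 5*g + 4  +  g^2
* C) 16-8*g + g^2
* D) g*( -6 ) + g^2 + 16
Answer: C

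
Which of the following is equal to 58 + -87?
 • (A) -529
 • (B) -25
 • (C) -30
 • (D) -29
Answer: D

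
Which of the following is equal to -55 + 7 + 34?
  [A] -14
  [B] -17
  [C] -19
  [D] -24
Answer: A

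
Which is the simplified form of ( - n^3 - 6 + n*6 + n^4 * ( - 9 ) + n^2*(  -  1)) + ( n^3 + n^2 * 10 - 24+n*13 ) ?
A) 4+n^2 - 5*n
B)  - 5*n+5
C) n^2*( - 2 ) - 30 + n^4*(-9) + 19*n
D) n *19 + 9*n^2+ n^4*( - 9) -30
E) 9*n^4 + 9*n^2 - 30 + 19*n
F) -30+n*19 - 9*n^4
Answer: D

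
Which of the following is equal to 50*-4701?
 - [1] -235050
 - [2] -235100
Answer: 1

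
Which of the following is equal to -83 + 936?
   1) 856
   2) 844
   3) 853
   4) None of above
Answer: 3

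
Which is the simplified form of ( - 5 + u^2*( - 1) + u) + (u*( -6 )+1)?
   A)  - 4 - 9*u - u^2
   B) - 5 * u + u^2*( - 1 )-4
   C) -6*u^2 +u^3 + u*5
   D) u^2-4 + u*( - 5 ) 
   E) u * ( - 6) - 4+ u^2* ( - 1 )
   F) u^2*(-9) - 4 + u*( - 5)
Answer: B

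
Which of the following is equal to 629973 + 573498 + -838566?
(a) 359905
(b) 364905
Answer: b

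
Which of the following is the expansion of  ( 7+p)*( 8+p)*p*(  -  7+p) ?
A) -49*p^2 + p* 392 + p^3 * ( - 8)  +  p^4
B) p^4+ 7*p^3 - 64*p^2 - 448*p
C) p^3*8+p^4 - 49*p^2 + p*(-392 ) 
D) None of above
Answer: C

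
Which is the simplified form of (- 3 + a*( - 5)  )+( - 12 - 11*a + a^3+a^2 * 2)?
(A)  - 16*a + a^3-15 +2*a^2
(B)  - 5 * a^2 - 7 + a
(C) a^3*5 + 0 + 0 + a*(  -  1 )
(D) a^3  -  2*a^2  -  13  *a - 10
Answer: A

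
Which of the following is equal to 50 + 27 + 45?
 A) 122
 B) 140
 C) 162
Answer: A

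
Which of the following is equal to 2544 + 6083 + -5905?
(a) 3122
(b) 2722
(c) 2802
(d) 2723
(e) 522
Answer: b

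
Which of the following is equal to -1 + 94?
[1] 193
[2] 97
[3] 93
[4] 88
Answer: 3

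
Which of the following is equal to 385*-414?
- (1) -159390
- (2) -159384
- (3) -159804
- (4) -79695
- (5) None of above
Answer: 1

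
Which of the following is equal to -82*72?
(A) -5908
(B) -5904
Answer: B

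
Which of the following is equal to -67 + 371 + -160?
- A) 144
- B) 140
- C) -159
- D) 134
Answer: A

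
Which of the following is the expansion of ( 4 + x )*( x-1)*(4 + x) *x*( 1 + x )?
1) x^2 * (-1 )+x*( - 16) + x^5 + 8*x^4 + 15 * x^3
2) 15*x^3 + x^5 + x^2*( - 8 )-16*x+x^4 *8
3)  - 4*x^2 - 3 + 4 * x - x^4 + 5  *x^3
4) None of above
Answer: 2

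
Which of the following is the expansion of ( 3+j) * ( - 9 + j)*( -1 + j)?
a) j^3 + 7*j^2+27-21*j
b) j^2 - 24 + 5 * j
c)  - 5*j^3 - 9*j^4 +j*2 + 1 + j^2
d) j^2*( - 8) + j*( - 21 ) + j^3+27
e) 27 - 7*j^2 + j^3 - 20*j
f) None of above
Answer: f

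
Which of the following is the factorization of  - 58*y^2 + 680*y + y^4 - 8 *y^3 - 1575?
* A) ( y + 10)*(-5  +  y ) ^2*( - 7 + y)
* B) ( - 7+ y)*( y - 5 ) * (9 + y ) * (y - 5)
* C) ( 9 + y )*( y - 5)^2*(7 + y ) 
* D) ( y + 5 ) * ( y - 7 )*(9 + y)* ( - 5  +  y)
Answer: B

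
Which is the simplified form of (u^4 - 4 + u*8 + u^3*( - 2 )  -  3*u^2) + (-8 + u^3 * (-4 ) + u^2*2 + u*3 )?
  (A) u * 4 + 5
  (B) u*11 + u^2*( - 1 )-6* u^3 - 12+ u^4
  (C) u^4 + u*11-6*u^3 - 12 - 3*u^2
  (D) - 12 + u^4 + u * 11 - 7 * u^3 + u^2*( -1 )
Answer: B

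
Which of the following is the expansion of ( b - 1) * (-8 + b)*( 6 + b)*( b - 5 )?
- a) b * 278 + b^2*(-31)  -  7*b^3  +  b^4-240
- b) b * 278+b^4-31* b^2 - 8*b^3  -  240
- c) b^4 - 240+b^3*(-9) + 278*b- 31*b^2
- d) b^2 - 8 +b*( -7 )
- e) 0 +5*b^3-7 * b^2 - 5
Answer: b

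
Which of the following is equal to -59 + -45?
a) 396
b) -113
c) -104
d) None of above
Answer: c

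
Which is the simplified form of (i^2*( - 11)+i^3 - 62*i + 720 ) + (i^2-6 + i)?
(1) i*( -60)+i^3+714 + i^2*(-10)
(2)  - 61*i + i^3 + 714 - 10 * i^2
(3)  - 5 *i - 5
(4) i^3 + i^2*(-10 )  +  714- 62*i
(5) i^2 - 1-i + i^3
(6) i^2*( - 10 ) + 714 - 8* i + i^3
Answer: 2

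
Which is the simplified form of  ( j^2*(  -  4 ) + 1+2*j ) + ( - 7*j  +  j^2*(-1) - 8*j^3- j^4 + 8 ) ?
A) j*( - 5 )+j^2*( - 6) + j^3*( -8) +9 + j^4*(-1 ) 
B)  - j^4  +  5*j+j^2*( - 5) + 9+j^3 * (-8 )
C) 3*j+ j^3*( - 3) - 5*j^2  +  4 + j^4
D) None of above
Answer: D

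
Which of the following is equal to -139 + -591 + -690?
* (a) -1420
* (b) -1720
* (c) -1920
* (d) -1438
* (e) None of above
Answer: a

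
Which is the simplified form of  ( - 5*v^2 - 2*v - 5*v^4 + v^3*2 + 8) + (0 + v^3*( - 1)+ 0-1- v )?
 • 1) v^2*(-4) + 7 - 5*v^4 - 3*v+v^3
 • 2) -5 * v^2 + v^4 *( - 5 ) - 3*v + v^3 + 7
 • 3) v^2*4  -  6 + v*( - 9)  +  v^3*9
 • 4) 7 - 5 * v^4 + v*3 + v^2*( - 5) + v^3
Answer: 2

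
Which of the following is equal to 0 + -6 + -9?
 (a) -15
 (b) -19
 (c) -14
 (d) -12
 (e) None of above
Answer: a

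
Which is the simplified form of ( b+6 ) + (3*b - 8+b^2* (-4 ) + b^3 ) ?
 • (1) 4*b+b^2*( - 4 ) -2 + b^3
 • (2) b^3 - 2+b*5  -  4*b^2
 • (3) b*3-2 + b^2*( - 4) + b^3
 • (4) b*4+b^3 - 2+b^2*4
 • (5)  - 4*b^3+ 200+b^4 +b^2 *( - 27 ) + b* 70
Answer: 1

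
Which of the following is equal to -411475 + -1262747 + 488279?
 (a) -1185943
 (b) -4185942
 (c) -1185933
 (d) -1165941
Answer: a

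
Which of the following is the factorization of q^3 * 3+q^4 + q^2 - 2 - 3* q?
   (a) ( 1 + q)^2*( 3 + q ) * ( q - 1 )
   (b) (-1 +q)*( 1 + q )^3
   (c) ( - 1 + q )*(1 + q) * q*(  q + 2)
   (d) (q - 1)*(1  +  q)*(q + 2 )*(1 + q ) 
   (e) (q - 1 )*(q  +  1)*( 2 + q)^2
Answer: d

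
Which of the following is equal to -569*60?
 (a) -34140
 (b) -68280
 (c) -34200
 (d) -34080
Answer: a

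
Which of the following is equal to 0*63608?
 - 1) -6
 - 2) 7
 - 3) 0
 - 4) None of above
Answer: 3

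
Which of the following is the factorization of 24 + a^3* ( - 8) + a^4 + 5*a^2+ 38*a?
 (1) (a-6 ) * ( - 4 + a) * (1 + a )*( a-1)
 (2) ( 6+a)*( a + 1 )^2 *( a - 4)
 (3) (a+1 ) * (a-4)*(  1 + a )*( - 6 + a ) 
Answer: 3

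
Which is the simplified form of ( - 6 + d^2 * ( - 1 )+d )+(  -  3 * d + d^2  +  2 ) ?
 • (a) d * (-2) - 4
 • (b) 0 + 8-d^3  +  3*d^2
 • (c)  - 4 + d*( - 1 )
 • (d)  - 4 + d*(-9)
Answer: a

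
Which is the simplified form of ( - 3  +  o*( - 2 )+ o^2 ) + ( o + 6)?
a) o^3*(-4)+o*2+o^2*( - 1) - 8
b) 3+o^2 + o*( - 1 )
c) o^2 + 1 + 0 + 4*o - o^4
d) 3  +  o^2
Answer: b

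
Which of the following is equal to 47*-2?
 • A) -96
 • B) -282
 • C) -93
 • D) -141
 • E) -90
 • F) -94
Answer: F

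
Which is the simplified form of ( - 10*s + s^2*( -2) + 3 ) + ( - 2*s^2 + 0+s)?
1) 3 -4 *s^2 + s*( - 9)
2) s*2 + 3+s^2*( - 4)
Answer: 1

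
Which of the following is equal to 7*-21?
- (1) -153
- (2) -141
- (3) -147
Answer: 3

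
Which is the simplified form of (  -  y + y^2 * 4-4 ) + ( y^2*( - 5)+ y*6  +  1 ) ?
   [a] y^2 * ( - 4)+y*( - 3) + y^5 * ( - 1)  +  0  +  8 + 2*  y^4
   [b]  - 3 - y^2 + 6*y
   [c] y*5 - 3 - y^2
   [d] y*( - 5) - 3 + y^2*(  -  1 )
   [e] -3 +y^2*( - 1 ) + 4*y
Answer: c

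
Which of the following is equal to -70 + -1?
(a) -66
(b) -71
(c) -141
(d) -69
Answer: b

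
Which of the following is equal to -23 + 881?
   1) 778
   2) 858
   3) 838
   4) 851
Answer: 2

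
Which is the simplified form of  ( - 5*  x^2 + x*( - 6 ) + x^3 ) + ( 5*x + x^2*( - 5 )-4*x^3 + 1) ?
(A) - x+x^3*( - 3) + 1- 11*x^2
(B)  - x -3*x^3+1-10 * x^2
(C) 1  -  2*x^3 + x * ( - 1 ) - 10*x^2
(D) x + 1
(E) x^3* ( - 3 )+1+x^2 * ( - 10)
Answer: B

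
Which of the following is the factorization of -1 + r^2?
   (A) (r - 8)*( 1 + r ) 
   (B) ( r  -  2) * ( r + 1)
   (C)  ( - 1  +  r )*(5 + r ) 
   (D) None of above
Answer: D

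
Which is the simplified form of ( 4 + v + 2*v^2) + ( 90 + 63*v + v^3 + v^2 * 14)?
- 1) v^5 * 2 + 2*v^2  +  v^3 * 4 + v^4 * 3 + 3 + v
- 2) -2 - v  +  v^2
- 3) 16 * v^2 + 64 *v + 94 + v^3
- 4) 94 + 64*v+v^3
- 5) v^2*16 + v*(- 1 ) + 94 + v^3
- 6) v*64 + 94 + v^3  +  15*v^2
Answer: 3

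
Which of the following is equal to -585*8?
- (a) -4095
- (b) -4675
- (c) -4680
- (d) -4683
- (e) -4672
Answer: c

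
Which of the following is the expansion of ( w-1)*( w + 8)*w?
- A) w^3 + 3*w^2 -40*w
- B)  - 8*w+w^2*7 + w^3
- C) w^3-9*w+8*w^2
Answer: B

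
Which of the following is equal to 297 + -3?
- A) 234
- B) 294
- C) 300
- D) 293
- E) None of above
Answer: B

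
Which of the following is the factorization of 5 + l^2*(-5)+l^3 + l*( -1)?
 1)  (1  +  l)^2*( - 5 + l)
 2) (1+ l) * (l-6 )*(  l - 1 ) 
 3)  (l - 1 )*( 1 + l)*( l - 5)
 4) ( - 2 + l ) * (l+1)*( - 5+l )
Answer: 3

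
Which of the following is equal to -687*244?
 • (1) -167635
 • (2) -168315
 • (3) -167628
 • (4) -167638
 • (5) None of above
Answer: 3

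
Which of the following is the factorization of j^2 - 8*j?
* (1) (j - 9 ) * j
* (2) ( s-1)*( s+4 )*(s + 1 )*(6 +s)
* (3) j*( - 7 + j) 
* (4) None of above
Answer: 4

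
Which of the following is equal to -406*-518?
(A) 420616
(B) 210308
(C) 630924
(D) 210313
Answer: B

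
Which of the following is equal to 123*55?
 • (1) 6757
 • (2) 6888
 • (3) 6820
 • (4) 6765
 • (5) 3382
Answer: 4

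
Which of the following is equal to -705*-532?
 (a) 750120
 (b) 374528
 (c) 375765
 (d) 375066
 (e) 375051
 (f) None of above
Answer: f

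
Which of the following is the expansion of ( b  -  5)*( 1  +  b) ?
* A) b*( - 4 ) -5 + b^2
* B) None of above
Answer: A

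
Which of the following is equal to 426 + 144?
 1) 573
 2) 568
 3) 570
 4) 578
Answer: 3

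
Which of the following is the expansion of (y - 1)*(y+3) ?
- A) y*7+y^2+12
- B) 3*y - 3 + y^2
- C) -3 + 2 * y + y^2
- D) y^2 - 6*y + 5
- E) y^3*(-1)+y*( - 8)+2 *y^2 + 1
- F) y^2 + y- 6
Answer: C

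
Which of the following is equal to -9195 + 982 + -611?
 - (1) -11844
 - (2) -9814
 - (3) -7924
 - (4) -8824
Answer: 4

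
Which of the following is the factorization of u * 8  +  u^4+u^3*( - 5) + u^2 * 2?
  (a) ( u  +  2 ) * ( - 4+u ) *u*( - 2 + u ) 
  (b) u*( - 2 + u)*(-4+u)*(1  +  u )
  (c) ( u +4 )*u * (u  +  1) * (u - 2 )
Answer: b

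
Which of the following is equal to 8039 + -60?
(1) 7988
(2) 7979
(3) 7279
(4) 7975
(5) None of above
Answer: 2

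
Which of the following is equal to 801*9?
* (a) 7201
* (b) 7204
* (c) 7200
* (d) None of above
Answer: d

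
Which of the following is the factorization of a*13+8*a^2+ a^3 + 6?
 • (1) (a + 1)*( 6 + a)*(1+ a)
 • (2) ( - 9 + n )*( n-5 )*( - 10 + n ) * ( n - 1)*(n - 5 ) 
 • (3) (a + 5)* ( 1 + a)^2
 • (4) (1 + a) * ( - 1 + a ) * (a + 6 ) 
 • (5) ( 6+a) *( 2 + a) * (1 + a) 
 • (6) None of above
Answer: 1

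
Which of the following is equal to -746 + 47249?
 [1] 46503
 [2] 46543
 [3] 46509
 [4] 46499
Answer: 1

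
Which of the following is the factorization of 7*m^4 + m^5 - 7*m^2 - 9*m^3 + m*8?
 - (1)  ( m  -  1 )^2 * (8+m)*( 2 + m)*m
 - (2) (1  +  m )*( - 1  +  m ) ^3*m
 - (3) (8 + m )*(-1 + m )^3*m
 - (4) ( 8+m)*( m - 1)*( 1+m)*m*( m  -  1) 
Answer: 4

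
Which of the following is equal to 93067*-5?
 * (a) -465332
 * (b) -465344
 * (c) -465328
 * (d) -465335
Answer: d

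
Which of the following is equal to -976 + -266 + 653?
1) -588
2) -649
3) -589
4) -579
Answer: 3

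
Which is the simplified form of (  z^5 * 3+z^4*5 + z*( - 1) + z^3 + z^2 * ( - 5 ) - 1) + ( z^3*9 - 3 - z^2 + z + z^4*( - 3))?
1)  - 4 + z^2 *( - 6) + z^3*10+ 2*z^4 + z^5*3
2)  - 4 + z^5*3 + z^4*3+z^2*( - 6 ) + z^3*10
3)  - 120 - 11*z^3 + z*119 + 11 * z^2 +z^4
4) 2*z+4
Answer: 1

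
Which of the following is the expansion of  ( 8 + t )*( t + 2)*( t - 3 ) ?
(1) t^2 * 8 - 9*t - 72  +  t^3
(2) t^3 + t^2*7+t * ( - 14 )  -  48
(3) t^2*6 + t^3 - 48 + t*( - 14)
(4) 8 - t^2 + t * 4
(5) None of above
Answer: 2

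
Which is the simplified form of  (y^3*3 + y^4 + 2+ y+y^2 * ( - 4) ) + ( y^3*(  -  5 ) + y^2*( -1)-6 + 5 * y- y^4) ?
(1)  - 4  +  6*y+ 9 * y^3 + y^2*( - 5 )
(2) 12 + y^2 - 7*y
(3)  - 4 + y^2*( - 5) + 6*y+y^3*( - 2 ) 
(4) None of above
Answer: 3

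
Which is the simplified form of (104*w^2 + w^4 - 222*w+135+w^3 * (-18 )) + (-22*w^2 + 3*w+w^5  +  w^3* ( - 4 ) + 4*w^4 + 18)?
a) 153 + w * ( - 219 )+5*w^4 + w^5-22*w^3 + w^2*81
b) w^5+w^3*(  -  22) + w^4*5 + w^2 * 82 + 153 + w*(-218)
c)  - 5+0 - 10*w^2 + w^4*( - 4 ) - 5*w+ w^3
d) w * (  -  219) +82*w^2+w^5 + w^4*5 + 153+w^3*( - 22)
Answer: d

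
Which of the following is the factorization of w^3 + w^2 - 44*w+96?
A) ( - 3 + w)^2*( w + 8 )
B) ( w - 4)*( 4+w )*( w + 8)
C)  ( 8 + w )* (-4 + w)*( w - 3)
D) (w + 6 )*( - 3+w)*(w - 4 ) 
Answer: C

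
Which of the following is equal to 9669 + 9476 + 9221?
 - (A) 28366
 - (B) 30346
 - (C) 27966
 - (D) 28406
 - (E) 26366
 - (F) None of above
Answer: A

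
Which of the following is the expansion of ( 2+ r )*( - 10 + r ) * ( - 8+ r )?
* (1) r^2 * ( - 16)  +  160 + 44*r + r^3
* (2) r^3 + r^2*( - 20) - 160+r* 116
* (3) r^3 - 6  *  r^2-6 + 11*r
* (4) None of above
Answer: 1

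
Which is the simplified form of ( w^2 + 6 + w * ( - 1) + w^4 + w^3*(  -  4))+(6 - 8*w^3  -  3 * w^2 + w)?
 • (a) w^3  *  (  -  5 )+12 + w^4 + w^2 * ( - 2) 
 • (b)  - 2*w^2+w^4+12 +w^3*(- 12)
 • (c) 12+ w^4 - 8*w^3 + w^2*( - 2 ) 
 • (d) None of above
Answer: b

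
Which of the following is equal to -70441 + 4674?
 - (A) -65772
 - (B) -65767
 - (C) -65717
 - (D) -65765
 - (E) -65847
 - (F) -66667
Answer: B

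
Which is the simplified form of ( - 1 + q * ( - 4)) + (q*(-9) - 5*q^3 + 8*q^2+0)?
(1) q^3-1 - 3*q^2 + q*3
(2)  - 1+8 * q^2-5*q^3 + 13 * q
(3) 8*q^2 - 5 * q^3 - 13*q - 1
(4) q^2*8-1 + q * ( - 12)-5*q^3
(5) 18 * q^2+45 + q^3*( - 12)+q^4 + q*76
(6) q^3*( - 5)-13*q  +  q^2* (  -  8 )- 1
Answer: 3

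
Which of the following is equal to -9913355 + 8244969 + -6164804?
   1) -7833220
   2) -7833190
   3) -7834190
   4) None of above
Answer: 2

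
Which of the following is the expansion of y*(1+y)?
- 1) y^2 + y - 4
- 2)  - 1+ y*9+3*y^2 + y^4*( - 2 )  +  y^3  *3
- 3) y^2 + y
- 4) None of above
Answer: 3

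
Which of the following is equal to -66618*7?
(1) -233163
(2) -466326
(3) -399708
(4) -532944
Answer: 2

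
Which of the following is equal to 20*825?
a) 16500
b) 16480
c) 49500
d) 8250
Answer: a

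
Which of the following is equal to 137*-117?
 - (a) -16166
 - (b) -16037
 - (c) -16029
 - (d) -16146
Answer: c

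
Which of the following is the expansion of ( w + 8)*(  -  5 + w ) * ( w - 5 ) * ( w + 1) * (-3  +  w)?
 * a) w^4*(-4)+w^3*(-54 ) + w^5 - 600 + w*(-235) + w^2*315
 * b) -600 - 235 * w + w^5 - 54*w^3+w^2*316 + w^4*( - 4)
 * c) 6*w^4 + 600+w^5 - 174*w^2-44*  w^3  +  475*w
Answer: b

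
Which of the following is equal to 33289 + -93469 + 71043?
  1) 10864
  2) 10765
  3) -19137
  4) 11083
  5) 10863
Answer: 5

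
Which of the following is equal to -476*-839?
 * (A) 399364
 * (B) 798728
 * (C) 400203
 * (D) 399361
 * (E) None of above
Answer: A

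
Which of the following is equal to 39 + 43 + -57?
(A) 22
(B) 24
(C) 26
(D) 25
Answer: D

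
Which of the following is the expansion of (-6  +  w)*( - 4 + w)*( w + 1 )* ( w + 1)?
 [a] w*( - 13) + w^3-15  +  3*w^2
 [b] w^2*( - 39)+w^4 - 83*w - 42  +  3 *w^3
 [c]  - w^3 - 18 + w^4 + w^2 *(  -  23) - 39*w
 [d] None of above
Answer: d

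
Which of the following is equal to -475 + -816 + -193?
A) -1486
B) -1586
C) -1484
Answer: C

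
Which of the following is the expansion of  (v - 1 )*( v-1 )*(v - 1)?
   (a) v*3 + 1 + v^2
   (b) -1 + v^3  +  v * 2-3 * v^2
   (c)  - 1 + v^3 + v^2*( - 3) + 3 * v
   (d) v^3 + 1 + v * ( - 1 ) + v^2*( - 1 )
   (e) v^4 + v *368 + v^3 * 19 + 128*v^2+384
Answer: c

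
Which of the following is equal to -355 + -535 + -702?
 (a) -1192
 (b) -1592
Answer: b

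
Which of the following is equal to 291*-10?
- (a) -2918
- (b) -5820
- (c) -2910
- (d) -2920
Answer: c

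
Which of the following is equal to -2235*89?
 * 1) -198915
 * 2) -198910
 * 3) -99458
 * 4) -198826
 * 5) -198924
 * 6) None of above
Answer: 1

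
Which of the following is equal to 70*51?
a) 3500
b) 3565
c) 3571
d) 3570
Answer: d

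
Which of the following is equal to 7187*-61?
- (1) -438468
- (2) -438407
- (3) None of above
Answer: 2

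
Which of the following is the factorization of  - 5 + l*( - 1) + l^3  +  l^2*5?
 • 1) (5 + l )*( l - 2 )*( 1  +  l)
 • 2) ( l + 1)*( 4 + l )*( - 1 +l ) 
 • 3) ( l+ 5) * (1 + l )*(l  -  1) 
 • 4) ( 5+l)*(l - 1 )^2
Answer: 3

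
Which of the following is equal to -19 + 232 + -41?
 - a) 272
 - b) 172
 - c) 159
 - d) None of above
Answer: b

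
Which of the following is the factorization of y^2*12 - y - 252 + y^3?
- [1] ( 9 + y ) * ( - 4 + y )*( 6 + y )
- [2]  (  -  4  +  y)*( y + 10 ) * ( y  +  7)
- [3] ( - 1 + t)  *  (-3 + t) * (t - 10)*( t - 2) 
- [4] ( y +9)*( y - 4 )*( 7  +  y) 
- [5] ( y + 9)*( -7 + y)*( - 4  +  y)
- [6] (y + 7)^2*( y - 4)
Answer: 4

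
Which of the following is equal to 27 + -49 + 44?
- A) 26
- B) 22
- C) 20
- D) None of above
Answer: B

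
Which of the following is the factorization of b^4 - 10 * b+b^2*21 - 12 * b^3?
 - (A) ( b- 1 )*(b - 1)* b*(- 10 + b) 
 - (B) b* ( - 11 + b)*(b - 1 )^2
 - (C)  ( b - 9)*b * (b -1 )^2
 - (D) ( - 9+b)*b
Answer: A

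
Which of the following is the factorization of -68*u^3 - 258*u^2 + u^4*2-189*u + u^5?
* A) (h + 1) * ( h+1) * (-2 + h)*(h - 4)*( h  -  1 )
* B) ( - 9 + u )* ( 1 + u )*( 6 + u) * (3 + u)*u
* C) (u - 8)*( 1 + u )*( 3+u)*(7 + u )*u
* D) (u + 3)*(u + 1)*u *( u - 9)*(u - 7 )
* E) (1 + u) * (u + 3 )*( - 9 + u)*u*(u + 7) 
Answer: E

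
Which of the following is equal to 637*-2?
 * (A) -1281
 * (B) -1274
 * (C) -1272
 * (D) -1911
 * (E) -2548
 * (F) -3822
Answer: B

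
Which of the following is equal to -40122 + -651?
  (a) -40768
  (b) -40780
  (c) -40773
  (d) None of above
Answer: c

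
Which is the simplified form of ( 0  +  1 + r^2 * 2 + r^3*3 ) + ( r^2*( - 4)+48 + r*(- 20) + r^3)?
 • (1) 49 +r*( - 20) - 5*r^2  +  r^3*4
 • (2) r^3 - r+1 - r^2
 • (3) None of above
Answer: 3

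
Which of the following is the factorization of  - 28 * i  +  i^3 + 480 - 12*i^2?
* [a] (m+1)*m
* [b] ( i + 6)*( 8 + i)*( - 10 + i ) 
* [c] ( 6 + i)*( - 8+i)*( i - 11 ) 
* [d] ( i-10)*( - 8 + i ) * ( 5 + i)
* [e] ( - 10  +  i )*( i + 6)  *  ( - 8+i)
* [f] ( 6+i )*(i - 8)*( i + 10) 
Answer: e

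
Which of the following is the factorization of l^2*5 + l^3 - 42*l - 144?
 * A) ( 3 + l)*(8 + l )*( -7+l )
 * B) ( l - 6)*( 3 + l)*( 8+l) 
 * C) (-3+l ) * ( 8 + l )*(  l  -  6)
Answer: B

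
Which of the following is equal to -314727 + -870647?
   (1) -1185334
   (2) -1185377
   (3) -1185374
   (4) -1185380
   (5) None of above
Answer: 3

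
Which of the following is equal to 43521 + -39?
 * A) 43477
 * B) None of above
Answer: B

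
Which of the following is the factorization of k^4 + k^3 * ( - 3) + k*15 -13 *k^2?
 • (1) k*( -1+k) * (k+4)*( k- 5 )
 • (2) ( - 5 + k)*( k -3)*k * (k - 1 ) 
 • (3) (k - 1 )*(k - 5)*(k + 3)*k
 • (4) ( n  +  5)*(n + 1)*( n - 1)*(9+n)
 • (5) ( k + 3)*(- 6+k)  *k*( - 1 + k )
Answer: 3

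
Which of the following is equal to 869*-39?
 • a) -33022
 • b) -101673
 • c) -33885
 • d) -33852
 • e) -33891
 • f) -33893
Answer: e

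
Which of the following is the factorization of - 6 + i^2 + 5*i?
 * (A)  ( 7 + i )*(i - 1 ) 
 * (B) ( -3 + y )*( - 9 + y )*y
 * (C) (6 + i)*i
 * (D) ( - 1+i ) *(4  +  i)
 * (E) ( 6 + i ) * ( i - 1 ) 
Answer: E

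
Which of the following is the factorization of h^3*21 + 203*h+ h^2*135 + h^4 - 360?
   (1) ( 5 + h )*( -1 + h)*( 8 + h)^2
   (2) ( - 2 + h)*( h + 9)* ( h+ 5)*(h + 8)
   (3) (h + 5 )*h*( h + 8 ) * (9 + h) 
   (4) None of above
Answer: 4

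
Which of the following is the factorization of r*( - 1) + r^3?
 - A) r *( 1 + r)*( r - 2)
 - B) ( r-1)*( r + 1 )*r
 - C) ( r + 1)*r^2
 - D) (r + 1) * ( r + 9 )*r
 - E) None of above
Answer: B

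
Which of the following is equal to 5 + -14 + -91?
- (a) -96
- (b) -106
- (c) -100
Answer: c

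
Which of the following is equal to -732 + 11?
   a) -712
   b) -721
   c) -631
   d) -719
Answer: b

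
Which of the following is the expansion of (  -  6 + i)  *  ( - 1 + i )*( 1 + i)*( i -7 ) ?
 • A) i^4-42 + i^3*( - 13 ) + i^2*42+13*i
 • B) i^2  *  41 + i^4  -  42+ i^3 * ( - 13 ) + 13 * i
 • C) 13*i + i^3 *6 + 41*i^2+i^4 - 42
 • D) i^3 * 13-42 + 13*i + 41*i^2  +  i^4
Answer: B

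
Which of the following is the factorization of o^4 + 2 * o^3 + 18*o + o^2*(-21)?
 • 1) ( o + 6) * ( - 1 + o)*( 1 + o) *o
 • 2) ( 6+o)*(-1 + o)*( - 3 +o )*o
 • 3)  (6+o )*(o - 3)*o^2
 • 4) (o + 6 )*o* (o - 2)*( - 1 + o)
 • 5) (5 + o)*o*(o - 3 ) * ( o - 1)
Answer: 2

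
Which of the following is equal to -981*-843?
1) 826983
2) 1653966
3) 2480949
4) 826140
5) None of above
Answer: 1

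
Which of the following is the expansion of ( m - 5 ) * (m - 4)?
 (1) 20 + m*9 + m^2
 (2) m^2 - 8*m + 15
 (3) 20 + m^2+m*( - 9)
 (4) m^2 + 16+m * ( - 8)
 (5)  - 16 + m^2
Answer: 3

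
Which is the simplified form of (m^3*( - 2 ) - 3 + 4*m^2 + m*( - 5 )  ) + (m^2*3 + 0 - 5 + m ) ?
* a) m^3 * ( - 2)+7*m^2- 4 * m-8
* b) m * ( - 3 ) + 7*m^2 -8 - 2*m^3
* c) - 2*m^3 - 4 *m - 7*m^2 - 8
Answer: a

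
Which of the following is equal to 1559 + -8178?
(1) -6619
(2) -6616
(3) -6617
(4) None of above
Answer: 1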